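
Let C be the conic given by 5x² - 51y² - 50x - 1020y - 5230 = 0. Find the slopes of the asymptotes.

√255/51 and -√255/51

5(x² - 10x) -51(y² + 20y) = 5230
Completing the square gives 5(x - 5)² -51(y + 10)² = 5230 + 125 - 5100 = 255.
Divide through by 255 to get (x - 5)²/51 - (y + 10)²/5 = 1.
Hyperbola, center (5, -10), transverse axis horizontal; a² = 51, b² = 5.
For a horizontal hyperbola the asymptotes have slope ±b/a.
Here that is ±√5/√51 = ±√255/51.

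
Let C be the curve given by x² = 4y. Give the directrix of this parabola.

y = -1

Vertex (0, 0); 4p = 4 so p = 1. Opens up.
Directrix is the horizontal line y = k − p = 0 − (1) = -1.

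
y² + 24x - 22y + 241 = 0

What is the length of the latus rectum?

Only y is squared. Complete the square in y: (y - 11)² = -24(x + 5).
Vertex (-5, 11); 4p = -24 so p = -6. Opens left.
Latus rectum length = |4p| = 24.

24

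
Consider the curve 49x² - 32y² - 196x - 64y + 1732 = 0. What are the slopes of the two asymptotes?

Rearranging, 49(x² - 4x) -32(y² + 2y) = -1732.
Complete the square in x and y: 49(x - 2)² -32(y + 1)² = -1732 + 196 - 32 = -1568
Divide through by -1568 to get (y + 1)²/49 - (x - 2)²/32 = 1.
Hyperbola, center (2, -1), transverse axis vertical; a² = 49, b² = 32.
For a vertical hyperbola the asymptotes have slope ±a/b.
Here that is ±7/4√2 = ±7√2/8.

7√2/8 and -7√2/8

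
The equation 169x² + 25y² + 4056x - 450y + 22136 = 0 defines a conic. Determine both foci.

(-12, -3) and (-12, 21)

Group: 169(x² + 24x) + 25(y² - 18y) = -22136
Completing the square gives 169(x + 12)² + 25(y - 9)² = -22136 + 24336 + 2025 = 4225.
Divide by 4225: (x + 12)²/25 + (y - 9)²/169 = 1
Ellipse, center (-12, 9), major axis vertical; a² = 169, b² = 25.
c² = a² - b² = 169 - 25 = 144, so c = 12.
Foci lie on the vertical axis through the center: (h, k ± c).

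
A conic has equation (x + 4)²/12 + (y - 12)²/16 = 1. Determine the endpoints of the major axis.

Center (-4, 12). The larger denominator 16 sits under the y-term, so the major axis is vertical; a² = 16, b² = 12.
a = 4. Vertices at (h, k ± a).

(-4, 8) and (-4, 16)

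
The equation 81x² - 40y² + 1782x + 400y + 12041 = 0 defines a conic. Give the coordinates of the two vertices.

(-11, -4) and (-11, 14)

Collect terms: 81(x² + 22x) -40(y² - 10y) = -12041
81(x + 11)² -40(y - 5)² = -12041 + 9801 - 1000 = -3240
Divide through by -3240 to get (y - 5)²/81 - (x + 11)²/40 = 1.
Hyperbola, center (-11, 5), transverse axis vertical; a² = 81, b² = 40.
a = 9. Vertices at (h, k ± a).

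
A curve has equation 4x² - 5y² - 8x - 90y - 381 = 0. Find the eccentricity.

e = 3/2

Collect terms: 4(x² - 2x) -5(y² + 18y) = 381
Complete the square in x and y: 4(x - 1)² -5(y + 9)² = 381 + 4 - 405 = -20
Dividing both sides by -20: (y + 9)²/4 - (x - 1)²/5 = 1
Hyperbola, center (1, -9), transverse axis vertical; a² = 4, b² = 5.
c² = a² + b² = 9, so c = 3.
e = c/a = 3/2.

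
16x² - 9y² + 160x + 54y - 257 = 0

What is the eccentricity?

Group the x- and y-terms: 16(x² + 10x) -9(y² - 6y) = 257
16(x + 5)² -9(y - 3)² = 257 + 400 - 81 = 576
Divide by 576: (x + 5)²/36 - (y - 3)²/64 = 1
Hyperbola, center (-5, 3), transverse axis horizontal; a² = 36, b² = 64.
c² = a² + b² = 100, so c = 10.
e = c/a = 10/6 = 5/3.

e = 5/3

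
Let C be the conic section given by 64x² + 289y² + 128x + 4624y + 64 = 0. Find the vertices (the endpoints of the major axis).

Collect terms: 64(x² + 2x) + 289(y² + 16y) = -64
Complete the square: 64(x + 1)² + 289(y + 8)² = -64 + 64 + 18496 = 18496
Dividing both sides by 18496: (x + 1)²/289 + (y + 8)²/64 = 1
Ellipse, center (-1, -8), major axis horizontal; a² = 289, b² = 64.
a = 17. Vertices at (h ± a, k).

(-18, -8) and (16, -8)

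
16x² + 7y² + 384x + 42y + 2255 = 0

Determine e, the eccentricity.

Rearranging, 16(x² + 24x) + 7(y² + 6y) = -2255.
Completing the square gives 16(x + 12)² + 7(y + 3)² = -2255 + 2304 + 63 = 112.
Dividing both sides by 112: (x + 12)²/7 + (y + 3)²/16 = 1
Ellipse, center (-12, -3), major axis vertical; a² = 16, b² = 7.
c² = a² - b² = 9, so c = 3.
e = c/a = 3/4.

e = 3/4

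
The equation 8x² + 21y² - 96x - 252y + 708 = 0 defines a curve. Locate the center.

Group the x- and y-terms: 8(x² - 12x) + 21(y² - 12y) = -708
8(x - 6)² + 21(y - 6)² = -708 + 288 + 756 = 336
Divide through by 336 to get (x - 6)²/42 + (y - 6)²/16 = 1.
Ellipse with center (6, 6).

(6, 6)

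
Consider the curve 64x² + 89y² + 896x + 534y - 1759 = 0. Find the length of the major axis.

2√89

Collect terms: 64(x² + 14x) + 89(y² + 6y) = 1759
Completing the square gives 64(x + 7)² + 89(y + 3)² = 1759 + 3136 + 801 = 5696.
Dividing both sides by 5696: (x + 7)²/89 + (y + 3)²/64 = 1
Ellipse, center (-7, -3), major axis horizontal; a² = 89, b² = 64.
a² = 89 so a = √89; the major axis has length 2a = 2√89.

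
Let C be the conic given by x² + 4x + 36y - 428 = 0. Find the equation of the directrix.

Only x is squared. Complete the square in x: (x + 2)² = -36(y - 12).
Vertex (-2, 12); 4p = -36 so p = -9. Opens down.
Directrix is the horizontal line y = k − p = 12 − (-9) = 21.

y = 21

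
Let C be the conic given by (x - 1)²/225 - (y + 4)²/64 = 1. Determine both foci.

Center (1, -4). The positive term is the x-term, so the transverse axis is horizontal; a² = 225, b² = 64.
c² = a² + b² = 225 + 64 = 289, so c = 17.
Foci lie on the horizontal axis through the center: (h ± c, k).

(-16, -4) and (18, -4)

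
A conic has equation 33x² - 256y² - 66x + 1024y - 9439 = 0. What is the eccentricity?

Collect terms: 33(x² - 2x) -256(y² - 4y) = 9439
Complete the square in x and y: 33(x - 1)² -256(y - 2)² = 9439 + 33 - 1024 = 8448
Divide by 8448: (x - 1)²/256 - (y - 2)²/33 = 1
Hyperbola, center (1, 2), transverse axis horizontal; a² = 256, b² = 33.
c² = a² + b² = 289, so c = 17.
e = c/a = 17/16.

e = 17/16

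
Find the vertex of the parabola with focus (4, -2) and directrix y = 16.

The vertex is the midpoint between the focus and the directrix along the axis of symmetry.
Axis is vertical (directrix is horizontal). Vertex y-coordinate = (-2 + 16)/2 = 7; x-coordinate = 4.

(4, 7)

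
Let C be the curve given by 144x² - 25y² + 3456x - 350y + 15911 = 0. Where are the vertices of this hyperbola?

Rearranging, 144(x² + 24x) -25(y² + 14y) = -15911.
Completing the square gives 144(x + 12)² -25(y + 7)² = -15911 + 20736 - 1225 = 3600.
Divide through by 3600 to get (x + 12)²/25 - (y + 7)²/144 = 1.
Hyperbola, center (-12, -7), transverse axis horizontal; a² = 25, b² = 144.
a = 5. Vertices at (h ± a, k).

(-17, -7) and (-7, -7)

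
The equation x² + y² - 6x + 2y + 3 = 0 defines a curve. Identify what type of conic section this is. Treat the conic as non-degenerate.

circle

No xy term. Coefficients of x² and y² are A = 1, C = 1.
A = C (same sign) ⇒ circle.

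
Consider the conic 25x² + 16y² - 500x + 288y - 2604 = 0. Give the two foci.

Group the x- and y-terms: 25(x² - 20x) + 16(y² + 18y) = 2604
Complete the square in x and y: 25(x - 10)² + 16(y + 9)² = 2604 + 2500 + 1296 = 6400
Divide by 6400: (x - 10)²/256 + (y + 9)²/400 = 1
Ellipse, center (10, -9), major axis vertical; a² = 400, b² = 256.
c² = a² - b² = 400 - 256 = 144, so c = 12.
Foci lie on the vertical axis through the center: (h, k ± c).

(10, -21) and (10, 3)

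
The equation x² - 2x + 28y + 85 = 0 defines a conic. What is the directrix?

Only x is squared. Complete the square in x: (x - 1)² = -28(y + 3).
Vertex (1, -3); 4p = -28 so p = -7. Opens down.
Directrix is the horizontal line y = k − p = -3 − (-7) = 4.

y = 4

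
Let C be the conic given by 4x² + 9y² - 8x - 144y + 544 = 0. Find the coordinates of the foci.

(1 - √5, 8) and (1 + √5, 8)

Rearranging, 4(x² - 2x) + 9(y² - 16y) = -544.
Complete the square: 4(x - 1)² + 9(y - 8)² = -544 + 4 + 576 = 36
Divide by 36: (x - 1)²/9 + (y - 8)²/4 = 1
Ellipse, center (1, 8), major axis horizontal; a² = 9, b² = 4.
c² = a² - b² = 9 - 4 = 5, so c = √5.
Foci lie on the horizontal axis through the center: (h ± c, k).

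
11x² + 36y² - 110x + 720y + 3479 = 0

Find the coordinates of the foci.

Collect terms: 11(x² - 10x) + 36(y² + 20y) = -3479
Complete the square in x and y: 11(x - 5)² + 36(y + 10)² = -3479 + 275 + 3600 = 396
Divide through by 396 to get (x - 5)²/36 + (y + 10)²/11 = 1.
Ellipse, center (5, -10), major axis horizontal; a² = 36, b² = 11.
c² = a² - b² = 36 - 11 = 25, so c = 5.
Foci lie on the horizontal axis through the center: (h ± c, k).

(0, -10) and (10, -10)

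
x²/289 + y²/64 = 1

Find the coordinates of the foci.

(-15, 0) and (15, 0)

Center (0, 0). The larger denominator 289 sits under the x-term, so the major axis is horizontal; a² = 289, b² = 64.
c² = a² - b² = 289 - 64 = 225, so c = 15.
Foci lie on the horizontal axis through the center: (h ± c, k).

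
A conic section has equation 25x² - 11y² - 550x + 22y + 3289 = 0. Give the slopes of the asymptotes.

Collect terms: 25(x² - 22x) -11(y² - 2y) = -3289
25(x - 11)² -11(y - 1)² = -3289 + 3025 - 11 = -275
Divide through by -275 to get (y - 1)²/25 - (x - 11)²/11 = 1.
Hyperbola, center (11, 1), transverse axis vertical; a² = 25, b² = 11.
For a vertical hyperbola the asymptotes have slope ±a/b.
Here that is ±5/√11 = ±5√11/11.

5√11/11 and -5√11/11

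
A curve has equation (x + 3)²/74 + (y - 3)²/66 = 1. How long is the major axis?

2√74

Center (-3, 3). The larger denominator 74 sits under the x-term, so the major axis is horizontal; a² = 74, b² = 66.
a² = 74 so a = √74; the major axis has length 2a = 2√74.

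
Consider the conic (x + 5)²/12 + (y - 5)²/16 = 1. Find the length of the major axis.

Center (-5, 5). The larger denominator 16 sits under the y-term, so the major axis is vertical; a² = 16, b² = 12.
a² = 16 so a = 4; the major axis has length 2a = 8.

8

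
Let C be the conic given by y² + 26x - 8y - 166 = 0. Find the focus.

(1/2, 4)

Only y is squared. Complete the square in y: (y - 4)² = -26(x - 7).
Vertex (7, 4); 4p = -26 so p = -13/2. Opens left.
Focus is p units from the vertex along the axis: (h + p, k).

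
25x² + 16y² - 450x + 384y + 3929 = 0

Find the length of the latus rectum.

Collect terms: 25(x² - 18x) + 16(y² + 24y) = -3929
Complete the square in x and y: 25(x - 9)² + 16(y + 12)² = -3929 + 2025 + 2304 = 400
Dividing both sides by 400: (x - 9)²/16 + (y + 12)²/25 = 1
Ellipse, center (9, -12), major axis vertical; a² = 25, b² = 16.
Latus rectum length = 2b²/a = 2·16/5 = 32/5.

32/5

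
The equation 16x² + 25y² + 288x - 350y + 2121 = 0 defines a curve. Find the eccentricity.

Group: 16(x² + 18x) + 25(y² - 14y) = -2121
Completing the square gives 16(x + 9)² + 25(y - 7)² = -2121 + 1296 + 1225 = 400.
Divide by 400: (x + 9)²/25 + (y - 7)²/16 = 1
Ellipse, center (-9, 7), major axis horizontal; a² = 25, b² = 16.
c² = a² - b² = 9, so c = 3.
e = c/a = 3/5.

e = 3/5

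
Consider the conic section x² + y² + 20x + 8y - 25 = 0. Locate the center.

Group the x- and y-terms: (x² + 20x) + (y² + 8y) = 25
(x + 10)² + (y + 4)² = 25 + 100 + 16 = 141
So (x + 10)² + (y + 4)² = 141.
Circle centered at (-10, -4) with r² = 141.

(-10, -4)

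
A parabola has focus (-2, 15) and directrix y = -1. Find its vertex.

The vertex is the midpoint between the focus and the directrix along the axis of symmetry.
Axis is vertical (directrix is horizontal). Vertex y-coordinate = (15 + (-1))/2 = 7; x-coordinate = -2.

(-2, 7)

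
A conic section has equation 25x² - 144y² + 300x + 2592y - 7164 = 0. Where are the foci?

Rearranging, 25(x² + 12x) -144(y² - 18y) = 7164.
Completing the square gives 25(x + 6)² -144(y - 9)² = 7164 + 900 - 11664 = -3600.
Divide by -3600: (y - 9)²/25 - (x + 6)²/144 = 1
Hyperbola, center (-6, 9), transverse axis vertical; a² = 25, b² = 144.
c² = a² + b² = 25 + 144 = 169, so c = 13.
Foci lie on the vertical axis through the center: (h, k ± c).

(-6, -4) and (-6, 22)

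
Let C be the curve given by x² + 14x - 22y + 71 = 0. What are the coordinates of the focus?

(-7, 13/2)

Only x is squared. Complete the square in x: (x + 7)² = 22(y - 1).
Vertex (-7, 1); 4p = 22 so p = 11/2. Opens up.
Focus is p units from the vertex along the axis: (h, k + p).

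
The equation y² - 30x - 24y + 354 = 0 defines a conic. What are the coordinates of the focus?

(29/2, 12)

Only y is squared. Complete the square in y: (y - 12)² = 30(x - 7).
Vertex (7, 12); 4p = 30 so p = 15/2. Opens right.
Focus is p units from the vertex along the axis: (h + p, k).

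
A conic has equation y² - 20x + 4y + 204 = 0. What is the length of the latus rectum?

Only y is squared. Complete the square in y: (y + 2)² = 20(x - 10).
Vertex (10, -2); 4p = 20 so p = 5. Opens right.
Latus rectum length = |4p| = 20.

20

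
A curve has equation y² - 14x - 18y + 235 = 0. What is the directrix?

x = 15/2

Only y is squared. Complete the square in y: (y - 9)² = 14(x - 11).
Vertex (11, 9); 4p = 14 so p = 7/2. Opens right.
Directrix is the vertical line x = h − p = 11 − (7/2) = 15/2.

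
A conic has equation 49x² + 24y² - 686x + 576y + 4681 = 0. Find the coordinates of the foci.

49(x² - 14x) + 24(y² + 24y) = -4681
Complete the square in x and y: 49(x - 7)² + 24(y + 12)² = -4681 + 2401 + 3456 = 1176
Divide through by 1176 to get (x - 7)²/24 + (y + 12)²/49 = 1.
Ellipse, center (7, -12), major axis vertical; a² = 49, b² = 24.
c² = a² - b² = 49 - 24 = 25, so c = 5.
Foci lie on the vertical axis through the center: (h, k ± c).

(7, -17) and (7, -7)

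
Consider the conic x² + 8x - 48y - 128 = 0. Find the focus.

(-4, 9)

Only x is squared. Complete the square in x: (x + 4)² = 48(y + 3).
Vertex (-4, -3); 4p = 48 so p = 12. Opens up.
Focus is p units from the vertex along the axis: (h, k + p).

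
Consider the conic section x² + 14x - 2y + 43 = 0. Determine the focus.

(-7, -5/2)

Only x is squared. Complete the square in x: (x + 7)² = 2(y + 3).
Vertex (-7, -3); 4p = 2 so p = 1/2. Opens up.
Focus is p units from the vertex along the axis: (h, k + p).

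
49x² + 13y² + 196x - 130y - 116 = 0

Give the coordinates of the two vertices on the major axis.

(-2, -2) and (-2, 12)

Collect terms: 49(x² + 4x) + 13(y² - 10y) = 116
Complete the square: 49(x + 2)² + 13(y - 5)² = 116 + 196 + 325 = 637
Dividing both sides by 637: (x + 2)²/13 + (y - 5)²/49 = 1
Ellipse, center (-2, 5), major axis vertical; a² = 49, b² = 13.
a = 7. Vertices at (h, k ± a).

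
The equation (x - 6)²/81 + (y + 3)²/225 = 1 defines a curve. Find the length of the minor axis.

18

Center (6, -3). The larger denominator 225 sits under the y-term, so the major axis is vertical; a² = 225, b² = 81.
b² = 81 so b = 9; the minor axis has length 2b = 18.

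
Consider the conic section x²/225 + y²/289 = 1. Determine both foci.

Center (0, 0). The larger denominator 289 sits under the y-term, so the major axis is vertical; a² = 289, b² = 225.
c² = a² - b² = 289 - 225 = 64, so c = 8.
Foci lie on the vertical axis through the center: (h, k ± c).

(0, -8) and (0, 8)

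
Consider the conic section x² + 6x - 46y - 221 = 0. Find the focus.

(-3, 13/2)

Only x is squared. Complete the square in x: (x + 3)² = 46(y + 5).
Vertex (-3, -5); 4p = 46 so p = 23/2. Opens up.
Focus is p units from the vertex along the axis: (h, k + p).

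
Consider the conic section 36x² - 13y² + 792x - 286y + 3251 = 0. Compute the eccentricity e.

36(x² + 22x) -13(y² + 22y) = -3251
36(x + 11)² -13(y + 11)² = -3251 + 4356 - 1573 = -468
Divide through by -468 to get (y + 11)²/36 - (x + 11)²/13 = 1.
Hyperbola, center (-11, -11), transverse axis vertical; a² = 36, b² = 13.
c² = a² + b² = 49, so c = 7.
e = c/a = 7/6.

e = 7/6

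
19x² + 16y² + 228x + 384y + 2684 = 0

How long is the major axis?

19(x² + 12x) + 16(y² + 24y) = -2684
Complete the square in x and y: 19(x + 6)² + 16(y + 12)² = -2684 + 684 + 2304 = 304
Dividing both sides by 304: (x + 6)²/16 + (y + 12)²/19 = 1
Ellipse, center (-6, -12), major axis vertical; a² = 19, b² = 16.
a² = 19 so a = √19; the major axis has length 2a = 2√19.

2√19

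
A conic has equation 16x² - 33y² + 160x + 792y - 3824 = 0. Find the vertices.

(-5, 8) and (-5, 16)

Rearranging, 16(x² + 10x) -33(y² - 24y) = 3824.
Complete the square in x and y: 16(x + 5)² -33(y - 12)² = 3824 + 400 - 4752 = -528
Divide through by -528 to get (y - 12)²/16 - (x + 5)²/33 = 1.
Hyperbola, center (-5, 12), transverse axis vertical; a² = 16, b² = 33.
a = 4. Vertices at (h, k ± a).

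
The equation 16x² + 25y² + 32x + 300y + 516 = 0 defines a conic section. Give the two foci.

Group the x- and y-terms: 16(x² + 2x) + 25(y² + 12y) = -516
16(x + 1)² + 25(y + 6)² = -516 + 16 + 900 = 400
Divide by 400: (x + 1)²/25 + (y + 6)²/16 = 1
Ellipse, center (-1, -6), major axis horizontal; a² = 25, b² = 16.
c² = a² - b² = 25 - 16 = 9, so c = 3.
Foci lie on the horizontal axis through the center: (h ± c, k).

(-4, -6) and (2, -6)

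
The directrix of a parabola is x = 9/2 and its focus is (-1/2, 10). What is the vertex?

The vertex is the midpoint between the focus and the directrix along the axis of symmetry.
Axis is horizontal (directrix is vertical). Vertex x-coordinate = (-1/2 + 9/2)/2 = 2; y-coordinate = 10.

(2, 10)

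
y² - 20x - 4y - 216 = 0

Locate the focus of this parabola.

Only y is squared. Complete the square in y: (y - 2)² = 20(x + 11).
Vertex (-11, 2); 4p = 20 so p = 5. Opens right.
Focus is p units from the vertex along the axis: (h + p, k).

(-6, 2)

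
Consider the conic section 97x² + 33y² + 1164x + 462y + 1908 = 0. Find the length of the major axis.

2√97

97(x² + 12x) + 33(y² + 14y) = -1908
Complete the square: 97(x + 6)² + 33(y + 7)² = -1908 + 3492 + 1617 = 3201
Dividing both sides by 3201: (x + 6)²/33 + (y + 7)²/97 = 1
Ellipse, center (-6, -7), major axis vertical; a² = 97, b² = 33.
a² = 97 so a = √97; the major axis has length 2a = 2√97.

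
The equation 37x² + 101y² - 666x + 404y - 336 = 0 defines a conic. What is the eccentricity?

e = 8√101/101

Rearranging, 37(x² - 18x) + 101(y² + 4y) = 336.
Complete the square in x and y: 37(x - 9)² + 101(y + 2)² = 336 + 2997 + 404 = 3737
Divide by 3737: (x - 9)²/101 + (y + 2)²/37 = 1
Ellipse, center (9, -2), major axis horizontal; a² = 101, b² = 37.
c² = a² - b² = 64, so c = 8.
e = c/a = 8/√101 = 8√101/101.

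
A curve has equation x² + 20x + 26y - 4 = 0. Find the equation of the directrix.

y = 21/2

Only x is squared. Complete the square in x: (x + 10)² = -26(y - 4).
Vertex (-10, 4); 4p = -26 so p = -13/2. Opens down.
Directrix is the horizontal line y = k − p = 4 − (-13/2) = 21/2.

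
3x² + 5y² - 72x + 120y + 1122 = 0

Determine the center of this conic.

(12, -12)

3(x² - 24x) + 5(y² + 24y) = -1122
3(x - 12)² + 5(y + 12)² = -1122 + 432 + 720 = 30
Divide through by 30 to get (x - 12)²/10 + (y + 12)²/6 = 1.
Ellipse with center (12, -12).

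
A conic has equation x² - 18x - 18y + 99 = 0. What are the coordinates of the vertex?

Only x is squared. Complete the square in x: (x - 9)² = 18(y - 1).
Vertex (9, 1); 4p = 18 so p = 9/2. Opens up.

(9, 1)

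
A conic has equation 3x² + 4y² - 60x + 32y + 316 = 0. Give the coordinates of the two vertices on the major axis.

(6, -4) and (14, -4)

Group: 3(x² - 20x) + 4(y² + 8y) = -316
3(x - 10)² + 4(y + 4)² = -316 + 300 + 64 = 48
Divide by 48: (x - 10)²/16 + (y + 4)²/12 = 1
Ellipse, center (10, -4), major axis horizontal; a² = 16, b² = 12.
a = 4. Vertices at (h ± a, k).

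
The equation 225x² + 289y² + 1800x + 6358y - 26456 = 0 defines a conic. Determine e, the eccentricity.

e = 8/17

Group: 225(x² + 8x) + 289(y² + 22y) = 26456
Complete the square: 225(x + 4)² + 289(y + 11)² = 26456 + 3600 + 34969 = 65025
Divide through by 65025 to get (x + 4)²/289 + (y + 11)²/225 = 1.
Ellipse, center (-4, -11), major axis horizontal; a² = 289, b² = 225.
c² = a² - b² = 64, so c = 8.
e = c/a = 8/17.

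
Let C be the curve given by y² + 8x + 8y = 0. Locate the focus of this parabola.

(0, -4)

Only y is squared. Complete the square in y: (y + 4)² = -8(x - 2).
Vertex (2, -4); 4p = -8 so p = -2. Opens left.
Focus is p units from the vertex along the axis: (h + p, k).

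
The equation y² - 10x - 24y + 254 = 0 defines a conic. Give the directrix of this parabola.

x = 17/2

Only y is squared. Complete the square in y: (y - 12)² = 10(x - 11).
Vertex (11, 12); 4p = 10 so p = 5/2. Opens right.
Directrix is the vertical line x = h − p = 11 − (5/2) = 17/2.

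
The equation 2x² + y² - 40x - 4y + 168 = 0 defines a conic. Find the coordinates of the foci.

2(x² - 20x) + (y² - 4y) = -168
2(x - 10)² + (y - 2)² = -168 + 200 + 4 = 36
Dividing both sides by 36: (x - 10)²/18 + (y - 2)²/36 = 1
Ellipse, center (10, 2), major axis vertical; a² = 36, b² = 18.
c² = a² - b² = 36 - 18 = 18, so c = 3√2.
Foci lie on the vertical axis through the center: (h, k ± c).

(10, 2 - 3√2) and (10, 2 + 3√2)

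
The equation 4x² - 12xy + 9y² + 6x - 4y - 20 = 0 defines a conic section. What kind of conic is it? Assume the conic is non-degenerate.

A = 4, B = -12, C = 9.
Discriminant B² − 4AC = (-12)² − 4·4·9 = 0.
B² − 4AC = 0 ⇒ parabola.

parabola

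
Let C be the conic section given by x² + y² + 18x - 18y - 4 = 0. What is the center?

Group the x- and y-terms: (x² + 18x) + (y² - 18y) = 4
(x + 9)² + (y - 9)² = 4 + 81 + 81 = 166
So (x + 9)² + (y - 9)² = 166.
Circle centered at (-9, 9) with r² = 166.

(-9, 9)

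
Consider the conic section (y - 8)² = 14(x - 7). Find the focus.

(21/2, 8)

Vertex (7, 8); 4p = 14 so p = 7/2. Opens right.
Focus is p units from the vertex along the axis: (h + p, k).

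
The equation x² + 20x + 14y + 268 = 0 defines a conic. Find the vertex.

Only x is squared. Complete the square in x: (x + 10)² = -14(y + 12).
Vertex (-10, -12); 4p = -14 so p = -7/2. Opens down.

(-10, -12)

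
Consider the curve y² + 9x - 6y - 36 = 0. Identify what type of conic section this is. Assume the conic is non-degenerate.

No xy term. Coefficients of x² and y² are A = 0, C = 1.
Exactly one squared variable ⇒ parabola.

parabola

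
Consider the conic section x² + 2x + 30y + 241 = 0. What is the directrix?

y = -1/2

Only x is squared. Complete the square in x: (x + 1)² = -30(y + 8).
Vertex (-1, -8); 4p = -30 so p = -15/2. Opens down.
Directrix is the horizontal line y = k − p = -8 − (-15/2) = -1/2.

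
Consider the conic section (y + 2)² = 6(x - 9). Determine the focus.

Vertex (9, -2); 4p = 6 so p = 3/2. Opens right.
Focus is p units from the vertex along the axis: (h + p, k).

(21/2, -2)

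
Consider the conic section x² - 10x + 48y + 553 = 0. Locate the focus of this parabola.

Only x is squared. Complete the square in x: (x - 5)² = -48(y + 11).
Vertex (5, -11); 4p = -48 so p = -12. Opens down.
Focus is p units from the vertex along the axis: (h, k + p).

(5, -23)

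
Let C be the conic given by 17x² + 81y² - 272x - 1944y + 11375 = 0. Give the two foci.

Group: 17(x² - 16x) + 81(y² - 24y) = -11375
17(x - 8)² + 81(y - 12)² = -11375 + 1088 + 11664 = 1377
Dividing both sides by 1377: (x - 8)²/81 + (y - 12)²/17 = 1
Ellipse, center (8, 12), major axis horizontal; a² = 81, b² = 17.
c² = a² - b² = 81 - 17 = 64, so c = 8.
Foci lie on the horizontal axis through the center: (h ± c, k).

(0, 12) and (16, 12)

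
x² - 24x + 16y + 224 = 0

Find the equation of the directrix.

y = -1

Only x is squared. Complete the square in x: (x - 12)² = -16(y + 5).
Vertex (12, -5); 4p = -16 so p = -4. Opens down.
Directrix is the horizontal line y = k − p = -5 − (-4) = -1.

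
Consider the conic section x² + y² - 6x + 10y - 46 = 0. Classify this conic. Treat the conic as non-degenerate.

No xy term. Coefficients of x² and y² are A = 1, C = 1.
A = C (same sign) ⇒ circle.

circle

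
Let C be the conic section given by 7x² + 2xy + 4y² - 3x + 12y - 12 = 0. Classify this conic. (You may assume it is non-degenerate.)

ellipse

A = 7, B = 2, C = 4.
Discriminant B² − 4AC = 2² − 4·7·4 = -108.
B² − 4AC < 0 ⇒ ellipse.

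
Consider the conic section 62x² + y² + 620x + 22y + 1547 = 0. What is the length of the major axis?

4√31

Group: 62(x² + 10x) + (y² + 22y) = -1547
Complete the square in x and y: 62(x + 5)² + (y + 11)² = -1547 + 1550 + 121 = 124
Divide by 124: (x + 5)²/2 + (y + 11)²/124 = 1
Ellipse, center (-5, -11), major axis vertical; a² = 124, b² = 2.
a² = 124 so a = 2√31; the major axis has length 2a = 4√31.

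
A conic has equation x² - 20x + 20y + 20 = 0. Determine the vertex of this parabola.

Only x is squared. Complete the square in x: (x - 10)² = -20(y - 4).
Vertex (10, 4); 4p = -20 so p = -5. Opens down.

(10, 4)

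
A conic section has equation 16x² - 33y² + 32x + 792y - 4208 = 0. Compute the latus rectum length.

Collect terms: 16(x² + 2x) -33(y² - 24y) = 4208
Complete the square in x and y: 16(x + 1)² -33(y - 12)² = 4208 + 16 - 4752 = -528
Divide by -528: (y - 12)²/16 - (x + 1)²/33 = 1
Hyperbola, center (-1, 12), transverse axis vertical; a² = 16, b² = 33.
Latus rectum length = 2b²/a = 2·33/4 = 33/2.

33/2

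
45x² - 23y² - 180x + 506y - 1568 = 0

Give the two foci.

(2, 11 - 2√17) and (2, 11 + 2√17)

Group: 45(x² - 4x) -23(y² - 22y) = 1568
Completing the square gives 45(x - 2)² -23(y - 11)² = 1568 + 180 - 2783 = -1035.
Divide through by -1035 to get (y - 11)²/45 - (x - 2)²/23 = 1.
Hyperbola, center (2, 11), transverse axis vertical; a² = 45, b² = 23.
c² = a² + b² = 45 + 23 = 68, so c = 2√17.
Foci lie on the vertical axis through the center: (h, k ± c).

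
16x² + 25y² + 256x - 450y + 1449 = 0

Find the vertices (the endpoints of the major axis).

(-18, 9) and (2, 9)

16(x² + 16x) + 25(y² - 18y) = -1449
Complete the square: 16(x + 8)² + 25(y - 9)² = -1449 + 1024 + 2025 = 1600
Divide through by 1600 to get (x + 8)²/100 + (y - 9)²/64 = 1.
Ellipse, center (-8, 9), major axis horizontal; a² = 100, b² = 64.
a = 10. Vertices at (h ± a, k).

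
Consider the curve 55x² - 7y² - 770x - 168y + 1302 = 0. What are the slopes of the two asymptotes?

Collect terms: 55(x² - 14x) -7(y² + 24y) = -1302
55(x - 7)² -7(y + 12)² = -1302 + 2695 - 1008 = 385
Dividing both sides by 385: (x - 7)²/7 - (y + 12)²/55 = 1
Hyperbola, center (7, -12), transverse axis horizontal; a² = 7, b² = 55.
For a horizontal hyperbola the asymptotes have slope ±b/a.
Here that is ±√55/√7 = ±√385/7.

√385/7 and -√385/7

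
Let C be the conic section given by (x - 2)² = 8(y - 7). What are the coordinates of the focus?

Vertex (2, 7); 4p = 8 so p = 2. Opens up.
Focus is p units from the vertex along the axis: (h, k + p).

(2, 9)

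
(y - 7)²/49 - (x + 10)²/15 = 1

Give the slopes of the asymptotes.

7√15/15 and -7√15/15

Center (-10, 7). The positive term is the y-term, so the transverse axis is vertical; a² = 49, b² = 15.
For a vertical hyperbola the asymptotes have slope ±a/b.
Here that is ±7/√15 = ±7√15/15.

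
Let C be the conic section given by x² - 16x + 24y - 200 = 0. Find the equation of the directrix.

Only x is squared. Complete the square in x: (x - 8)² = -24(y - 11).
Vertex (8, 11); 4p = -24 so p = -6. Opens down.
Directrix is the horizontal line y = k − p = 11 − (-6) = 17.

y = 17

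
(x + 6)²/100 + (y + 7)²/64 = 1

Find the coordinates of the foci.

Center (-6, -7). The larger denominator 100 sits under the x-term, so the major axis is horizontal; a² = 100, b² = 64.
c² = a² - b² = 100 - 64 = 36, so c = 6.
Foci lie on the horizontal axis through the center: (h ± c, k).

(-12, -7) and (0, -7)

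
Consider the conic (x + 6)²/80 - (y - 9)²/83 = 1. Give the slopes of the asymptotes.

Center (-6, 9). The positive term is the x-term, so the transverse axis is horizontal; a² = 80, b² = 83.
For a horizontal hyperbola the asymptotes have slope ±b/a.
Here that is ±√83/4√5 = ±√415/20.

√415/20 and -√415/20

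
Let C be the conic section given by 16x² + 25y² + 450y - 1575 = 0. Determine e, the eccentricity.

16x² + 25(y² + 18y) = 1575
Complete the square: 16x² + 25(y + 9)² = 1575 + 0 + 2025 = 3600
Divide through by 3600 to get x²/225 + (y + 9)²/144 = 1.
Ellipse, center (0, -9), major axis horizontal; a² = 225, b² = 144.
c² = a² - b² = 81, so c = 9.
e = c/a = 9/15 = 3/5.

e = 3/5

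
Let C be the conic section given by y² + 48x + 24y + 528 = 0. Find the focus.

(-20, -12)

Only y is squared. Complete the square in y: (y + 12)² = -48(x + 8).
Vertex (-8, -12); 4p = -48 so p = -12. Opens left.
Focus is p units from the vertex along the axis: (h + p, k).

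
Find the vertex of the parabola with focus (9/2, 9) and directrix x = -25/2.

The vertex is the midpoint between the focus and the directrix along the axis of symmetry.
Axis is horizontal (directrix is vertical). Vertex x-coordinate = (9/2 + (-25/2))/2 = -4; y-coordinate = 9.

(-4, 9)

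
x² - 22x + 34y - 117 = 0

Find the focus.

Only x is squared. Complete the square in x: (x - 11)² = -34(y - 7).
Vertex (11, 7); 4p = -34 so p = -17/2. Opens down.
Focus is p units from the vertex along the axis: (h, k + p).

(11, -3/2)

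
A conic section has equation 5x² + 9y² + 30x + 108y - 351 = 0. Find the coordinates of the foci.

Collect terms: 5(x² + 6x) + 9(y² + 12y) = 351
Completing the square gives 5(x + 3)² + 9(y + 6)² = 351 + 45 + 324 = 720.
Divide by 720: (x + 3)²/144 + (y + 6)²/80 = 1
Ellipse, center (-3, -6), major axis horizontal; a² = 144, b² = 80.
c² = a² - b² = 144 - 80 = 64, so c = 8.
Foci lie on the horizontal axis through the center: (h ± c, k).

(-11, -6) and (5, -6)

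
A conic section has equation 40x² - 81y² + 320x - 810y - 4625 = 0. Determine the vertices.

Group: 40(x² + 8x) -81(y² + 10y) = 4625
Complete the square: 40(x + 4)² -81(y + 5)² = 4625 + 640 - 2025 = 3240
Divide by 3240: (x + 4)²/81 - (y + 5)²/40 = 1
Hyperbola, center (-4, -5), transverse axis horizontal; a² = 81, b² = 40.
a = 9. Vertices at (h ± a, k).

(-13, -5) and (5, -5)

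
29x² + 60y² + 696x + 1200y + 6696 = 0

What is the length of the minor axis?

2√58

29(x² + 24x) + 60(y² + 20y) = -6696
Complete the square in x and y: 29(x + 12)² + 60(y + 10)² = -6696 + 4176 + 6000 = 3480
Divide by 3480: (x + 12)²/120 + (y + 10)²/58 = 1
Ellipse, center (-12, -10), major axis horizontal; a² = 120, b² = 58.
b² = 58 so b = √58; the minor axis has length 2b = 2√58.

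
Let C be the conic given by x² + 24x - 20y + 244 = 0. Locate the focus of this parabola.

Only x is squared. Complete the square in x: (x + 12)² = 20(y - 5).
Vertex (-12, 5); 4p = 20 so p = 5. Opens up.
Focus is p units from the vertex along the axis: (h, k + p).

(-12, 10)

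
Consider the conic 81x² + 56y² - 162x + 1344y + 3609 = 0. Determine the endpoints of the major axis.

Group the x- and y-terms: 81(x² - 2x) + 56(y² + 24y) = -3609
Completing the square gives 81(x - 1)² + 56(y + 12)² = -3609 + 81 + 8064 = 4536.
Divide by 4536: (x - 1)²/56 + (y + 12)²/81 = 1
Ellipse, center (1, -12), major axis vertical; a² = 81, b² = 56.
a = 9. Vertices at (h, k ± a).

(1, -21) and (1, -3)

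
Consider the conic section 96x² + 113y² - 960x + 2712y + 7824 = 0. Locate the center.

(5, -12)

Rearranging, 96(x² - 10x) + 113(y² + 24y) = -7824.
Complete the square in x and y: 96(x - 5)² + 113(y + 12)² = -7824 + 2400 + 16272 = 10848
Dividing both sides by 10848: (x - 5)²/113 + (y + 12)²/96 = 1
Ellipse with center (5, -12).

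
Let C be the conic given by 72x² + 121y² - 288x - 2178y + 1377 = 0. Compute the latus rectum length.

72(x² - 4x) + 121(y² - 18y) = -1377
Complete the square: 72(x - 2)² + 121(y - 9)² = -1377 + 288 + 9801 = 8712
Divide through by 8712 to get (x - 2)²/121 + (y - 9)²/72 = 1.
Ellipse, center (2, 9), major axis horizontal; a² = 121, b² = 72.
Latus rectum length = 2b²/a = 2·72/11 = 144/11.

144/11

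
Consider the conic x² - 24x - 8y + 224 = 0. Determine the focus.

(12, 12)

Only x is squared. Complete the square in x: (x - 12)² = 8(y - 10).
Vertex (12, 10); 4p = 8 so p = 2. Opens up.
Focus is p units from the vertex along the axis: (h, k + p).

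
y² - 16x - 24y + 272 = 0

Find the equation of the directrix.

x = 4

Only y is squared. Complete the square in y: (y - 12)² = 16(x - 8).
Vertex (8, 12); 4p = 16 so p = 4. Opens right.
Directrix is the vertical line x = h − p = 8 − (4) = 4.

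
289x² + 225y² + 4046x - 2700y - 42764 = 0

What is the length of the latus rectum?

450/17

289(x² + 14x) + 225(y² - 12y) = 42764
Complete the square: 289(x + 7)² + 225(y - 6)² = 42764 + 14161 + 8100 = 65025
Divide through by 65025 to get (x + 7)²/225 + (y - 6)²/289 = 1.
Ellipse, center (-7, 6), major axis vertical; a² = 289, b² = 225.
Latus rectum length = 2b²/a = 2·225/17 = 450/17.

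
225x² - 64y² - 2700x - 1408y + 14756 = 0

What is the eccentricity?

Collect terms: 225(x² - 12x) -64(y² + 22y) = -14756
Completing the square gives 225(x - 6)² -64(y + 11)² = -14756 + 8100 - 7744 = -14400.
Dividing both sides by -14400: (y + 11)²/225 - (x - 6)²/64 = 1
Hyperbola, center (6, -11), transverse axis vertical; a² = 225, b² = 64.
c² = a² + b² = 289, so c = 17.
e = c/a = 17/15.

e = 17/15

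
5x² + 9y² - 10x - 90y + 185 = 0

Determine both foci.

(-1, 5) and (3, 5)

5(x² - 2x) + 9(y² - 10y) = -185
5(x - 1)² + 9(y - 5)² = -185 + 5 + 225 = 45
Dividing both sides by 45: (x - 1)²/9 + (y - 5)²/5 = 1
Ellipse, center (1, 5), major axis horizontal; a² = 9, b² = 5.
c² = a² - b² = 9 - 5 = 4, so c = 2.
Foci lie on the horizontal axis through the center: (h ± c, k).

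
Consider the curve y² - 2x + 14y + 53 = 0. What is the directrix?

x = 3/2

Only y is squared. Complete the square in y: (y + 7)² = 2(x - 2).
Vertex (2, -7); 4p = 2 so p = 1/2. Opens right.
Directrix is the vertical line x = h − p = 2 − (1/2) = 3/2.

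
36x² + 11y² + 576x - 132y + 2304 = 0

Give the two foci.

(-8, 1) and (-8, 11)

Group the x- and y-terms: 36(x² + 16x) + 11(y² - 12y) = -2304
Complete the square: 36(x + 8)² + 11(y - 6)² = -2304 + 2304 + 396 = 396
Dividing both sides by 396: (x + 8)²/11 + (y - 6)²/36 = 1
Ellipse, center (-8, 6), major axis vertical; a² = 36, b² = 11.
c² = a² - b² = 36 - 11 = 25, so c = 5.
Foci lie on the vertical axis through the center: (h, k ± c).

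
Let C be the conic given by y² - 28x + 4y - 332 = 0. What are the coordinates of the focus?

(-5, -2)

Only y is squared. Complete the square in y: (y + 2)² = 28(x + 12).
Vertex (-12, -2); 4p = 28 so p = 7. Opens right.
Focus is p units from the vertex along the axis: (h + p, k).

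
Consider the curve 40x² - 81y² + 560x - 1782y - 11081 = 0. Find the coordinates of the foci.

Collect terms: 40(x² + 14x) -81(y² + 22y) = 11081
Complete the square in x and y: 40(x + 7)² -81(y + 11)² = 11081 + 1960 - 9801 = 3240
Dividing both sides by 3240: (x + 7)²/81 - (y + 11)²/40 = 1
Hyperbola, center (-7, -11), transverse axis horizontal; a² = 81, b² = 40.
c² = a² + b² = 81 + 40 = 121, so c = 11.
Foci lie on the horizontal axis through the center: (h ± c, k).

(-18, -11) and (4, -11)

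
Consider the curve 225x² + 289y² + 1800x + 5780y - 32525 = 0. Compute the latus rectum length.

450/17

Group the x- and y-terms: 225(x² + 8x) + 289(y² + 20y) = 32525
Complete the square: 225(x + 4)² + 289(y + 10)² = 32525 + 3600 + 28900 = 65025
Divide through by 65025 to get (x + 4)²/289 + (y + 10)²/225 = 1.
Ellipse, center (-4, -10), major axis horizontal; a² = 289, b² = 225.
Latus rectum length = 2b²/a = 2·225/17 = 450/17.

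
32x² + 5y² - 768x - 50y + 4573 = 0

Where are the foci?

(12, 5 - 3√3) and (12, 5 + 3√3)

32(x² - 24x) + 5(y² - 10y) = -4573
32(x - 12)² + 5(y - 5)² = -4573 + 4608 + 125 = 160
Dividing both sides by 160: (x - 12)²/5 + (y - 5)²/32 = 1
Ellipse, center (12, 5), major axis vertical; a² = 32, b² = 5.
c² = a² - b² = 32 - 5 = 27, so c = 3√3.
Foci lie on the vertical axis through the center: (h, k ± c).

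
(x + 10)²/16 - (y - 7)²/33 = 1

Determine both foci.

(-17, 7) and (-3, 7)

Center (-10, 7). The positive term is the x-term, so the transverse axis is horizontal; a² = 16, b² = 33.
c² = a² + b² = 16 + 33 = 49, so c = 7.
Foci lie on the horizontal axis through the center: (h ± c, k).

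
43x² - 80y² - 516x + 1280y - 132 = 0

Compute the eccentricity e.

e = √5289/43

Rearranging, 43(x² - 12x) -80(y² - 16y) = 132.
Completing the square gives 43(x - 6)² -80(y - 8)² = 132 + 1548 - 5120 = -3440.
Divide through by -3440 to get (y - 8)²/43 - (x - 6)²/80 = 1.
Hyperbola, center (6, 8), transverse axis vertical; a² = 43, b² = 80.
c² = a² + b² = 123, so c = √123.
e = c/a = √123/√43 = √5289/43.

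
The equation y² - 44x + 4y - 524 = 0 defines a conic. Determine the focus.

(-1, -2)

Only y is squared. Complete the square in y: (y + 2)² = 44(x + 12).
Vertex (-12, -2); 4p = 44 so p = 11. Opens right.
Focus is p units from the vertex along the axis: (h + p, k).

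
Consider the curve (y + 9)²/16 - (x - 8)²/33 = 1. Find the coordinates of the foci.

Center (8, -9). The positive term is the y-term, so the transverse axis is vertical; a² = 16, b² = 33.
c² = a² + b² = 16 + 33 = 49, so c = 7.
Foci lie on the vertical axis through the center: (h, k ± c).

(8, -16) and (8, -2)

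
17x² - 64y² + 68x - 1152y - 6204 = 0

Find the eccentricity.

e = 9/8

Collect terms: 17(x² + 4x) -64(y² + 18y) = 6204
Complete the square in x and y: 17(x + 2)² -64(y + 9)² = 6204 + 68 - 5184 = 1088
Dividing both sides by 1088: (x + 2)²/64 - (y + 9)²/17 = 1
Hyperbola, center (-2, -9), transverse axis horizontal; a² = 64, b² = 17.
c² = a² + b² = 81, so c = 9.
e = c/a = 9/8.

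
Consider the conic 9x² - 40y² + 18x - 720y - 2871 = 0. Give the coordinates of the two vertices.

(-1, -12) and (-1, -6)

Group: 9(x² + 2x) -40(y² + 18y) = 2871
9(x + 1)² -40(y + 9)² = 2871 + 9 - 3240 = -360
Dividing both sides by -360: (y + 9)²/9 - (x + 1)²/40 = 1
Hyperbola, center (-1, -9), transverse axis vertical; a² = 9, b² = 40.
a = 3. Vertices at (h, k ± a).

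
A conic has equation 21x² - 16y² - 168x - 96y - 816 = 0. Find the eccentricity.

e = √37/4

Collect terms: 21(x² - 8x) -16(y² + 6y) = 816
Completing the square gives 21(x - 4)² -16(y + 3)² = 816 + 336 - 144 = 1008.
Divide by 1008: (x - 4)²/48 - (y + 3)²/63 = 1
Hyperbola, center (4, -3), transverse axis horizontal; a² = 48, b² = 63.
c² = a² + b² = 111, so c = √111.
e = c/a = √111/4√3 = √37/4.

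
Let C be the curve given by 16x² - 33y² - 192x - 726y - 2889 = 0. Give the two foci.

(6, -18) and (6, -4)

16(x² - 12x) -33(y² + 22y) = 2889
Completing the square gives 16(x - 6)² -33(y + 11)² = 2889 + 576 - 3993 = -528.
Dividing both sides by -528: (y + 11)²/16 - (x - 6)²/33 = 1
Hyperbola, center (6, -11), transverse axis vertical; a² = 16, b² = 33.
c² = a² + b² = 16 + 33 = 49, so c = 7.
Foci lie on the vertical axis through the center: (h, k ± c).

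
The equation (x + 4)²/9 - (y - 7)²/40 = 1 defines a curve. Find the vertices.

Center (-4, 7). The positive term is the x-term, so the transverse axis is horizontal; a² = 9, b² = 40.
a = 3. Vertices at (h ± a, k).

(-7, 7) and (-1, 7)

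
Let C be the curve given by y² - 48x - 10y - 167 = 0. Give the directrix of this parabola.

Only y is squared. Complete the square in y: (y - 5)² = 48(x + 4).
Vertex (-4, 5); 4p = 48 so p = 12. Opens right.
Directrix is the vertical line x = h − p = -4 − (12) = -16.

x = -16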